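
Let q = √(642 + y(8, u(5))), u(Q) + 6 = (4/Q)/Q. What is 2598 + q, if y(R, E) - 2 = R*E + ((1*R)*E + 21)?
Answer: 2598 + √14289/5 ≈ 2621.9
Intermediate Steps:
u(Q) = -6 + 4/Q² (u(Q) = -6 + (4/Q)/Q = -6 + 4/Q²)
y(R, E) = 23 + 2*E*R (y(R, E) = 2 + (R*E + ((1*R)*E + 21)) = 2 + (E*R + (R*E + 21)) = 2 + (E*R + (E*R + 21)) = 2 + (E*R + (21 + E*R)) = 2 + (21 + 2*E*R) = 23 + 2*E*R)
q = √14289/5 (q = √(642 + (23 + 2*(-6 + 4/5²)*8)) = √(642 + (23 + 2*(-6 + 4*(1/25))*8)) = √(642 + (23 + 2*(-6 + 4/25)*8)) = √(642 + (23 + 2*(-146/25)*8)) = √(642 + (23 - 2336/25)) = √(642 - 1761/25) = √(14289/25) = √14289/5 ≈ 23.907)
2598 + q = 2598 + √14289/5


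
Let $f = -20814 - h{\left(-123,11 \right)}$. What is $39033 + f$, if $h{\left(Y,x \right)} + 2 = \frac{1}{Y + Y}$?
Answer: $\frac{4482367}{246} \approx 18221.0$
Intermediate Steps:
$h{\left(Y,x \right)} = -2 + \frac{1}{2 Y}$ ($h{\left(Y,x \right)} = -2 + \frac{1}{Y + Y} = -2 + \frac{1}{2 Y}$)
$f = - \frac{5119751}{246}$ ($f = -20814 - \left(-2 + \frac{1}{2 \left(-123\right)}\right) = -20814 - \left(-2 + \frac{1}{2} \left(- \frac{1}{123}\right)\right) = -20814 - \left(-2 - \frac{1}{246}\right) = -20814 - - \frac{493}{246} = -20814 + \frac{493}{246} = - \frac{5119751}{246} \approx -20812.0$)
$39033 + f = 39033 - \frac{5119751}{246} = \frac{4482367}{246}$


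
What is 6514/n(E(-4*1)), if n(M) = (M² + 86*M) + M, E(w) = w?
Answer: -3257/166 ≈ -19.620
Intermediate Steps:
n(M) = M² + 87*M
6514/n(E(-4*1)) = 6514/(((-4*1)*(87 - 4*1))) = 6514/((-4*(87 - 4))) = 6514/((-4*83)) = 6514/(-332) = 6514*(-1/332) = -3257/166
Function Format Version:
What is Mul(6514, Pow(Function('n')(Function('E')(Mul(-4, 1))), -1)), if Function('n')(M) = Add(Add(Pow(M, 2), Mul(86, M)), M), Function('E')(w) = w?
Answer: Rational(-3257, 166) ≈ -19.620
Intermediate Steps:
Function('n')(M) = Add(Pow(M, 2), Mul(87, M))
Mul(6514, Pow(Function('n')(Function('E')(Mul(-4, 1))), -1)) = Mul(6514, Pow(Mul(Mul(-4, 1), Add(87, Mul(-4, 1))), -1)) = Mul(6514, Pow(Mul(-4, Add(87, -4)), -1)) = Mul(6514, Pow(Mul(-4, 83), -1)) = Mul(6514, Pow(-332, -1)) = Mul(6514, Rational(-1, 332)) = Rational(-3257, 166)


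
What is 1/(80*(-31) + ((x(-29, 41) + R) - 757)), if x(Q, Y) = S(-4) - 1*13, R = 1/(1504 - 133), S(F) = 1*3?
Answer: -1371/4451636 ≈ -0.00030798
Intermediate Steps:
S(F) = 3
R = 1/1371 ≈ 0.00072939
x(Q, Y) = -10 (x(Q, Y) = 3 - 1*13 = 3 - 13 = -10)
1/(80*(-31) + ((x(-29, 41) + R) - 757)) = 1/(80*(-31) + ((-10 + 1/1371) - 757)) = 1/(-2480 + (-13709/1371 - 757)) = 1/(-2480 - 1051556/1371) = 1/(-4451636/1371) = -1371/4451636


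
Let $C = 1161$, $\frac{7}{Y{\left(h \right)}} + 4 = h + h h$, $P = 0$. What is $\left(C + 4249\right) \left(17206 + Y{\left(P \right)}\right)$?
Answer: $\frac{186149985}{2} \approx 9.3075 \cdot 10^{7}$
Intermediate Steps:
$Y{\left(h \right)} = \frac{7}{-4 + h + h^{2}}$ ($Y{\left(h \right)} = \frac{7}{-4 + \left(h + h h\right)} = \frac{7}{-4 + \left(h + h^{2}\right)} = \frac{7}{-4 + h + h^{2}}$)
$\left(C + 4249\right) \left(17206 + Y{\left(P \right)}\right) = \left(1161 + 4249\right) \left(17206 + \frac{7}{-4 + 0 + 0^{2}}\right) = 5410 \left(17206 + \frac{7}{-4 + 0 + 0}\right) = 5410 \left(17206 + \frac{7}{-4}\right) = 5410 \left(17206 + 7 \left(- \frac{1}{4}\right)\right) = 5410 \left(17206 - \frac{7}{4}\right) = 5410 \cdot \frac{68817}{4} = \frac{186149985}{2}$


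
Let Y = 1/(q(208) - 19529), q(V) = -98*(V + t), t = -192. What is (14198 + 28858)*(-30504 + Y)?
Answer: -27708382628784/21097 ≈ -1.3134e+9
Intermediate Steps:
q(V) = 18816 - 98*V (q(V) = -98*(V - 192) = -98*(-192 + V) = 18816 - 98*V)
Y = -1/21097 (Y = 1/((18816 - 98*208) - 19529) = 1/((18816 - 20384) - 19529) = 1/(-1568 - 19529) = 1/(-21097) = -1/21097 ≈ -4.7400e-5)
(14198 + 28858)*(-30504 + Y) = (14198 + 28858)*(-30504 - 1/21097) = 43056*(-643542889/21097) = -27708382628784/21097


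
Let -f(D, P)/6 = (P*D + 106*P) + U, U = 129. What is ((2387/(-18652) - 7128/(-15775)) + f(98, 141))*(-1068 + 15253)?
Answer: -144709548024545353/58847060 ≈ -2.4591e+9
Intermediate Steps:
f(D, P) = -774 - 636*P - 6*D*P (f(D, P) = -6*((P*D + 106*P) + 129) = -6*((D*P + 106*P) + 129) = -6*((106*P + D*P) + 129) = -6*(129 + 106*P + D*P) = -774 - 636*P - 6*D*P)
((2387/(-18652) - 7128/(-15775)) + f(98, 141))*(-1068 + 15253) = ((2387/(-18652) - 7128/(-15775)) + (-774 - 636*141 - 6*98*141))*(-1068 + 15253) = ((2387*(-1/18652) - 7128*(-1/15775)) + (-774 - 89676 - 82908))*14185 = ((-2387/18652 + 7128/15775) - 173358)*14185 = (95296531/294235300 - 173358)*14185 = -51007947840869/294235300*14185 = -144709548024545353/58847060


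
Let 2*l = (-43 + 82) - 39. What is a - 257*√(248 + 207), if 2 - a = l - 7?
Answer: 9 - 257*√455 ≈ -5473.0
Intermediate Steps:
l = 0 (l = ((-43 + 82) - 39)/2 = (39 - 39)/2 = (½)*0 = 0)
a = 9 (a = 2 - (0 - 7) = 2 - 1*(-7) = 2 + 7 = 9)
a - 257*√(248 + 207) = 9 - 257*√(248 + 207) = 9 - 257*√455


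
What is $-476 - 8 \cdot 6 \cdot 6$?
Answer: $-764$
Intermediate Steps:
$-476 - 8 \cdot 6 \cdot 6 = -476 - 48 \cdot 6 = -476 - 288 = -764$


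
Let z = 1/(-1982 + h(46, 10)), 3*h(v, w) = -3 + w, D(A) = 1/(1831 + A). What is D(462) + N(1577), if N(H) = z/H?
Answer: 9358924/21475786279 ≈ 0.00043579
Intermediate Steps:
h(v, w) = -1 + w/3 (h(v, w) = (-3 + w)/3 = -1 + w/3)
z = -3/5939 (z = 1/(-1982 + (-1 + (⅓)*10)) = 1/(-1982 + (-1 + 10/3)) = 1/(-1982 + 7/3) = 1/(-5939/3) = -3/5939 ≈ -0.00050514)
N(H) = -3/(5939*H)
D(462) + N(1577) = 1/(1831 + 462) - 3/5939/1577 = 1/2293 - 3/5939*1/1577 = 1/2293 - 3/9365803 = 9358924/21475786279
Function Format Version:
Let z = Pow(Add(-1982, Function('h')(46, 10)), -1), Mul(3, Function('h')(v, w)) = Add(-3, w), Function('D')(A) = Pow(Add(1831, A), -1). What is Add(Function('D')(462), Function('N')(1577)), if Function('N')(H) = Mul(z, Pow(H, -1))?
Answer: Rational(9358924, 21475786279) ≈ 0.00043579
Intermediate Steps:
Function('h')(v, w) = Add(-1, Mul(Rational(1, 3), w)) (Function('h')(v, w) = Mul(Rational(1, 3), Add(-3, w)) = Add(-1, Mul(Rational(1, 3), w)))
z = Rational(-3, 5939) (z = Pow(Add(-1982, Add(-1, Mul(Rational(1, 3), 10))), -1) = Pow(Add(-1982, Add(-1, Rational(10, 3))), -1) = Pow(Add(-1982, Rational(7, 3)), -1) = Pow(Rational(-5939, 3), -1) = Rational(-3, 5939) ≈ -0.00050514)
Function('N')(H) = Mul(Rational(-3, 5939), Pow(H, -1))
Add(Function('D')(462), Function('N')(1577)) = Add(Pow(Add(1831, 462), -1), Mul(Rational(-3, 5939), Pow(1577, -1))) = Add(Pow(2293, -1), Mul(Rational(-3, 5939), Rational(1, 1577))) = Add(Rational(1, 2293), Rational(-3, 9365803)) = Rational(9358924, 21475786279)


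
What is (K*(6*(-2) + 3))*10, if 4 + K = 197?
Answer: -17370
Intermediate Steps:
K = 193 (K = -4 + 197 = 193)
(K*(6*(-2) + 3))*10 = (193*(6*(-2) + 3))*10 = (193*(-12 + 3))*10 = (193*(-9))*10 = -1737*10 = -17370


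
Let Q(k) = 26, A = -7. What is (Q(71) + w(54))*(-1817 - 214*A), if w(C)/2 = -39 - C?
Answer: 51040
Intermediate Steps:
w(C) = -78 - 2*C (w(C) = 2*(-39 - C) = -78 - 2*C)
(Q(71) + w(54))*(-1817 - 214*A) = (26 + (-78 - 2*54))*(-1817 - 214*(-7)) = (26 + (-78 - 108))*(-1817 + 1498) = (26 - 186)*(-319) = -160*(-319) = 51040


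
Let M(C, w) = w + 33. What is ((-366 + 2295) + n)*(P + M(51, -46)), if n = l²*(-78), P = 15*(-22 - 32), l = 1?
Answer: -1523373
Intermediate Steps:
M(C, w) = 33 + w
P = -810 (P = 15*(-54) = -810)
n = -78 (n = 1²*(-78) = 1*(-78) = -78)
((-366 + 2295) + n)*(P + M(51, -46)) = ((-366 + 2295) - 78)*(-810 + (33 - 46)) = (1929 - 78)*(-810 - 13) = 1851*(-823) = -1523373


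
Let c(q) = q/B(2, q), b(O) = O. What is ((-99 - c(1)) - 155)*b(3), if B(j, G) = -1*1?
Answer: -759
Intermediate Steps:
B(j, G) = -1
c(q) = -q (c(q) = q/(-1) = q*(-1) = -q)
((-99 - c(1)) - 155)*b(3) = ((-99 - (-1)) - 155)*3 = ((-99 - 1*(-1)) - 155)*3 = ((-99 + 1) - 155)*3 = (-98 - 155)*3 = -253*3 = -759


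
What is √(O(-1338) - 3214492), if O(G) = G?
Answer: I*√3215830 ≈ 1793.3*I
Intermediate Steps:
√(O(-1338) - 3214492) = √(-1338 - 3214492) = √(-3215830) = I*√3215830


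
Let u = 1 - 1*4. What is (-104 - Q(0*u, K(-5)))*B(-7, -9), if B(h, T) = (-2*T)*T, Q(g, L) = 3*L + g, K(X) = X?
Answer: 14418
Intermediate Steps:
u = -3 (u = 1 - 4 = -3)
Q(g, L) = g + 3*L
B(h, T) = -2*T²
(-104 - Q(0*u, K(-5)))*B(-7, -9) = (-104 - (0*(-3) + 3*(-5)))*(-2*(-9)²) = (-104 - (0 - 15))*(-2*81) = (-104 - 1*(-15))*(-162) = (-104 + 15)*(-162) = -89*(-162) = 14418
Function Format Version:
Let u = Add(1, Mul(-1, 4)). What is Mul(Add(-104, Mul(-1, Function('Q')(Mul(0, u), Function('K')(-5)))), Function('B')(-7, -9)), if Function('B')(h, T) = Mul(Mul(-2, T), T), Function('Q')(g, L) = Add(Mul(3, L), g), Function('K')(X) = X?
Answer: 14418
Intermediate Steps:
u = -3 (u = Add(1, -4) = -3)
Function('Q')(g, L) = Add(g, Mul(3, L))
Function('B')(h, T) = Mul(-2, Pow(T, 2))
Mul(Add(-104, Mul(-1, Function('Q')(Mul(0, u), Function('K')(-5)))), Function('B')(-7, -9)) = Mul(Add(-104, Mul(-1, Add(Mul(0, -3), Mul(3, -5)))), Mul(-2, Pow(-9, 2))) = Mul(Add(-104, Mul(-1, Add(0, -15))), Mul(-2, 81)) = Mul(Add(-104, Mul(-1, -15)), -162) = Mul(Add(-104, 15), -162) = Mul(-89, -162) = 14418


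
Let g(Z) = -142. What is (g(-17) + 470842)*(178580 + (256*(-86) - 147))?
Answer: 73625481900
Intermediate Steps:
(g(-17) + 470842)*(178580 + (256*(-86) - 147)) = (-142 + 470842)*(178580 + (256*(-86) - 147)) = 470700*(178580 + (-22016 - 147)) = 470700*(178580 - 22163) = 470700*156417 = 73625481900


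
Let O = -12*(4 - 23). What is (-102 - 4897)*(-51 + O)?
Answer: -884823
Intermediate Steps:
O = 228 (O = -12*(-19) = 228)
(-102 - 4897)*(-51 + O) = (-102 - 4897)*(-51 + 228) = -4999*177 = -884823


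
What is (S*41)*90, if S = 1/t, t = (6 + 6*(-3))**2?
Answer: 205/8 ≈ 25.625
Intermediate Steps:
t = 144 (t = (6 - 18)**2 = (-12)**2 = 144)
S = 1/144 ≈ 0.0069444
(S*41)*90 = ((1/144)*41)*90 = (41/144)*90 = 205/8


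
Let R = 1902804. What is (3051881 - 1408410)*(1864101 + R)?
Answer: 6190799127255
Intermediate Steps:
(3051881 - 1408410)*(1864101 + R) = (3051881 - 1408410)*(1864101 + 1902804) = 1643471*3766905 = 6190799127255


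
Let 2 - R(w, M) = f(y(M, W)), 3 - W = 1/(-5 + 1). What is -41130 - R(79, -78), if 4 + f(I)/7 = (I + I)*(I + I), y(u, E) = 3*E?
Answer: -153993/4 ≈ -38498.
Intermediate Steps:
W = 13/4 (W = 3 - 1/(-5 + 1) = 3 - 1/(-4) = 3 - 1*(-1/4) = 3 + 1/4 = 13/4 ≈ 3.2500)
f(I) = -28 + 28*I**2 (f(I) = -28 + 7*((I + I)*(I + I)) = -28 + 7*((2*I)*(2*I)) = -28 + 7*(4*I**2) = -28 + 28*I**2)
R(w, M) = -10527/4 (R(w, M) = 2 - (-28 + 28*(3*(13/4))**2) = 2 - (-28 + 28*(39/4)**2) = 2 - (-28 + 28*(1521/16)) = 2 - (-28 + 10647/4) = 2 - 1*10535/4 = 2 - 10535/4 = -10527/4)
-41130 - R(79, -78) = -41130 - 1*(-10527/4) = -41130 + 10527/4 = -153993/4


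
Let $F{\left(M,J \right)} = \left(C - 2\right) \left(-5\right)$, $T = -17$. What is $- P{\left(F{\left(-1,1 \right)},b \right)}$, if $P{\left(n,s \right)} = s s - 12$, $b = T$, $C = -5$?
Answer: $-277$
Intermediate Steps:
$b = -17$
$F{\left(M,J \right)} = 35$ ($F{\left(M,J \right)} = \left(-5 - 2\right) \left(-5\right) = \left(-7\right) \left(-5\right) = 35$)
$P{\left(n,s \right)} = -12 + s^{2}$ ($P{\left(n,s \right)} = s^{2} - 12 = -12 + s^{2}$)
$- P{\left(F{\left(-1,1 \right)},b \right)} = - (-12 + \left(-17\right)^{2}) = - (-12 + 289) = \left(-1\right) 277 = -277$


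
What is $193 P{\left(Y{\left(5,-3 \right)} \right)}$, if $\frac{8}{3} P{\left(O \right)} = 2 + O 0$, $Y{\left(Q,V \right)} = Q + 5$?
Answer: $\frac{579}{4} \approx 144.75$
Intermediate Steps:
$Y{\left(Q,V \right)} = 5 + Q$
$P{\left(O \right)} = \frac{3}{4}$ ($P{\left(O \right)} = \frac{3 \left(2 + O 0\right)}{8} = \frac{3 \left(2 + 0\right)}{8} = \frac{3}{8} \cdot 2 = \frac{3}{4}$)
$193 P{\left(Y{\left(5,-3 \right)} \right)} = 193 \cdot \frac{3}{4} = \frac{579}{4}$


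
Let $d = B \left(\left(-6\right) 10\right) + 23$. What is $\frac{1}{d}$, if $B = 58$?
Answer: $- \frac{1}{3457} \approx -0.00028927$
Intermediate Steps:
$d = -3457$ ($d = 58 \left(\left(-6\right) 10\right) + 23 = 58 \left(-60\right) + 23 = -3480 + 23 = -3457$)
$\frac{1}{d} = \frac{1}{-3457} = - \frac{1}{3457}$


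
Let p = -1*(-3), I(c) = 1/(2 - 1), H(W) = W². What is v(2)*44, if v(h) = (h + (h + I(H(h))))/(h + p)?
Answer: 44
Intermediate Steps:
I(c) = 1 (I(c) = 1/1 = 1)
p = 3
v(h) = (1 + 2*h)/(3 + h) (v(h) = (h + (h + 1))/(h + 3) = (h + (1 + h))/(3 + h) = (1 + 2*h)/(3 + h))
v(2)*44 = ((1 + 2*2)/(3 + 2))*44 = ((1 + 4)/5)*44 = ((⅕)*5)*44 = 1*44 = 44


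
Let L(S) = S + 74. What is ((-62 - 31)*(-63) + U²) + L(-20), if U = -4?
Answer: 5929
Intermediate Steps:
L(S) = 74 + S
((-62 - 31)*(-63) + U²) + L(-20) = ((-62 - 31)*(-63) + (-4)²) + (74 - 20) = (-93*(-63) + 16) + 54 = (5859 + 16) + 54 = 5875 + 54 = 5929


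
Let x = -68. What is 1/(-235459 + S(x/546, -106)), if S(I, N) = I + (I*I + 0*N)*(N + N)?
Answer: -74529/17548778165 ≈ -4.2470e-6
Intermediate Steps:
S(I, N) = I + 2*N*I² (S(I, N) = I + (I² + 0)*(2*N) = I + I²*(2*N) = I + 2*N*I²)
1/(-235459 + S(x/546, -106)) = 1/(-235459 + (-68/546)*(1 + 2*(-68/546)*(-106))) = 1/(-235459 + (-68*1/546)*(1 + 2*(-68*1/546)*(-106))) = 1/(-235459 - 34*(1 + 2*(-34/273)*(-106))/273) = 1/(-235459 - 34*(1 + 7208/273)/273) = 1/(-235459 - 34/273*7481/273) = 1/(-235459 - 254354/74529) = 1/(-17548778165/74529) = -74529/17548778165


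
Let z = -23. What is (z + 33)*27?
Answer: 270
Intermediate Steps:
(z + 33)*27 = (-23 + 33)*27 = 10*27 = 270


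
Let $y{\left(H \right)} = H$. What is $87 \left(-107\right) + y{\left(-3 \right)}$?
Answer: $-9312$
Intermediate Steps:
$87 \left(-107\right) + y{\left(-3 \right)} = 87 \left(-107\right) - 3 = -9309 - 3 = -9312$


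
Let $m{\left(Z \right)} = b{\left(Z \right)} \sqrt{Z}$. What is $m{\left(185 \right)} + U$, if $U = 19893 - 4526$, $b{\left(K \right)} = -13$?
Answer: $15367 - 13 \sqrt{185} \approx 15190.0$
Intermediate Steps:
$U = 15367$ ($U = 19893 - 4526 = 15367$)
$m{\left(Z \right)} = - 13 \sqrt{Z}$
$m{\left(185 \right)} + U = - 13 \sqrt{185} + 15367 = 15367 - 13 \sqrt{185}$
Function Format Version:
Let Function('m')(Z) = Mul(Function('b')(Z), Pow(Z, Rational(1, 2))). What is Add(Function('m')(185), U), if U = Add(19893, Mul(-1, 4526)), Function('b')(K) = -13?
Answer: Add(15367, Mul(-13, Pow(185, Rational(1, 2)))) ≈ 15190.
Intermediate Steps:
U = 15367 (U = Add(19893, -4526) = 15367)
Function('m')(Z) = Mul(-13, Pow(Z, Rational(1, 2)))
Add(Function('m')(185), U) = Add(Mul(-13, Pow(185, Rational(1, 2))), 15367) = Add(15367, Mul(-13, Pow(185, Rational(1, 2))))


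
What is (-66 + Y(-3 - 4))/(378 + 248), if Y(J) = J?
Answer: -73/626 ≈ -0.11661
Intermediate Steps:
(-66 + Y(-3 - 4))/(378 + 248) = (-66 + (-3 - 4))/(378 + 248) = (-66 - 7)/626 = -73*1/626 = -73/626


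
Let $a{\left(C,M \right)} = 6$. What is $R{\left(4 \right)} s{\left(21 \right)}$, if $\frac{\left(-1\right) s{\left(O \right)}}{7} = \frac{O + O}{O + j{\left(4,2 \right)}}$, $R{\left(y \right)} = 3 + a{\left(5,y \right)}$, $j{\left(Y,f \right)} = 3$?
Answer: $- \frac{441}{4} \approx -110.25$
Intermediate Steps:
$R{\left(y \right)} = 9$ ($R{\left(y \right)} = 3 + 6 = 9$)
$s{\left(O \right)} = - \frac{14 O}{3 + O}$ ($s{\left(O \right)} = - 7 \frac{O + O}{O + 3} = - 7 \frac{2 O}{3 + O} = - \frac{14 O}{3 + O}$)
$R{\left(4 \right)} s{\left(21 \right)} = 9 \left(\left(-14\right) 21 \frac{1}{3 + 21}\right) = 9 \left(\left(-14\right) 21 \cdot \frac{1}{24}\right) = 9 \left(- \frac{49}{4}\right) = - \frac{441}{4}$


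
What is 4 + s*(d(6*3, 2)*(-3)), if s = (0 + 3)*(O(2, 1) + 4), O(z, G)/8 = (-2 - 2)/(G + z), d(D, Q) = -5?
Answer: -296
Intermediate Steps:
O(z, G) = -32/(G + z) (O(z, G) = 8*((-2 - 2)/(G + z)) = 8*(-4/(G + z)) = -32/(G + z))
s = -20 (s = (0 + 3)*(-32/(1 + 2) + 4) = 3*(-32/3 + 4) = 3*(-20/3) = -20)
4 + s*(d(6*3, 2)*(-3)) = 4 - (-100)*(-3) = 4 - 20*15 = 4 - 300 = -296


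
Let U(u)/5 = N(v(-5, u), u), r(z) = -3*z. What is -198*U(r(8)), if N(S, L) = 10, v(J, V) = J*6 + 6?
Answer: -9900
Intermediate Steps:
v(J, V) = 6 + 6*J (v(J, V) = 6*J + 6 = 6 + 6*J)
U(u) = 50 (U(u) = 5*10 = 50)
-198*U(r(8)) = -198*50 = -9900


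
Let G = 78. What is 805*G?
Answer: 62790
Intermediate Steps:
805*G = 805*78 = 62790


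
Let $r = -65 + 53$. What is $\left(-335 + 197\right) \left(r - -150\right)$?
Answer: $-19044$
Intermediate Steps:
$r = -12$
$\left(-335 + 197\right) \left(r - -150\right) = \left(-335 + 197\right) \left(-12 - -150\right) = - 138 \left(-12 + 150\right) = \left(-138\right) 138 = -19044$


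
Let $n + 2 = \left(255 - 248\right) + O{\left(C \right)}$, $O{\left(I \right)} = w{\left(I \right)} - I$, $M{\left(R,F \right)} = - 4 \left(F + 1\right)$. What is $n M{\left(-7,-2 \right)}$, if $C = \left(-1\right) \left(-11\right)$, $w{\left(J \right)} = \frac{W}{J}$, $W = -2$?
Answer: $- \frac{272}{11} \approx -24.727$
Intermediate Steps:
$w{\left(J \right)} = - \frac{2}{J}$
$M{\left(R,F \right)} = -4 - 4 F$ ($M{\left(R,F \right)} = - 4 \left(1 + F\right) = -4 - 4 F$)
$C = 11$
$O{\left(I \right)} = - I - \frac{2}{I}$ ($O{\left(I \right)} = - \frac{2}{I} - I = - I - \frac{2}{I}$)
$n = - \frac{68}{11}$ ($n = -2 + \left(\left(255 - 248\right) - \left(11 + \frac{2}{11}\right)\right) = -2 + \left(7 - \frac{123}{11}\right) = -2 - \frac{46}{11} = - \frac{68}{11} \approx -6.1818$)
$n M{\left(-7,-2 \right)} = - \frac{68 \left(-4 - -8\right)}{11} = - \frac{68 \left(-4 + 8\right)}{11} = \left(- \frac{68}{11}\right) 4 = - \frac{272}{11}$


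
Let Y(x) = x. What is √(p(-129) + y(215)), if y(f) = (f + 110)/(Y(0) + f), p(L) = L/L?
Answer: 6*√129/43 ≈ 1.5848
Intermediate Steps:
p(L) = 1
y(f) = (110 + f)/f (y(f) = (f + 110)/(0 + f) = (110 + f)/f)
√(p(-129) + y(215)) = √(1 + (110 + 215)/215) = √(1 + (1/215)*325) = √(1 + 65/43) = √(108/43) = 6*√129/43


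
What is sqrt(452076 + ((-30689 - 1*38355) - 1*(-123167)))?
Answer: sqrt(506199) ≈ 711.48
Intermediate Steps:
sqrt(452076 + ((-30689 - 1*38355) - 1*(-123167))) = sqrt(452076 + ((-30689 - 38355) + 123167)) = sqrt(452076 + (-69044 + 123167)) = sqrt(452076 + 54123) = sqrt(506199)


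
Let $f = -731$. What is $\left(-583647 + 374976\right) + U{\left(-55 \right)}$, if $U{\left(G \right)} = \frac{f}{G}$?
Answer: $- \frac{11476174}{55} \approx -2.0866 \cdot 10^{5}$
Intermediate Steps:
$U{\left(G \right)} = - \frac{731}{G}$
$\left(-583647 + 374976\right) + U{\left(-55 \right)} = \left(-583647 + 374976\right) - \frac{731}{-55} = -208671 - - \frac{731}{55} = -208671 + \frac{731}{55} = - \frac{11476174}{55}$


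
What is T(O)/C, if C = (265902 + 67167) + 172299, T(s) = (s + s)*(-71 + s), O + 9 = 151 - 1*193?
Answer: 1037/42114 ≈ 0.024624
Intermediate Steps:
O = -51 (O = -9 + (151 - 1*193) = -9 + (151 - 193) = -9 - 42 = -51)
T(s) = 2*s*(-71 + s) (T(s) = (2*s)*(-71 + s) = 2*s*(-71 + s))
C = 505368 (C = 333069 + 172299 = 505368)
T(O)/C = (2*(-51)*(-71 - 51))/505368 = (2*(-51)*(-122))*(1/505368) = 12444*(1/505368) = 1037/42114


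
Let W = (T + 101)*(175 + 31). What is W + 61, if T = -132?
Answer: -6325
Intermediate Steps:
W = -6386 (W = (-132 + 101)*(175 + 31) = -31*206 = -6386)
W + 61 = -6386 + 61 = -6325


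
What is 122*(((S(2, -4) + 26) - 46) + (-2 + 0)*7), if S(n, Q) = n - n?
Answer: -4148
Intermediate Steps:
S(n, Q) = 0
122*(((S(2, -4) + 26) - 46) + (-2 + 0)*7) = 122*(((0 + 26) - 46) + (-2 + 0)*7) = 122*((26 - 46) - 2*7) = 122*(-20 - 14) = 122*(-34) = -4148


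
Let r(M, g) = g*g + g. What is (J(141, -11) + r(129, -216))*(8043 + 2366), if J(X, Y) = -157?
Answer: 481759747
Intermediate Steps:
r(M, g) = g + g**2 (r(M, g) = g**2 + g = g + g**2)
(J(141, -11) + r(129, -216))*(8043 + 2366) = (-157 - 216*(1 - 216))*(8043 + 2366) = (-157 - 216*(-215))*10409 = (-157 + 46440)*10409 = 46283*10409 = 481759747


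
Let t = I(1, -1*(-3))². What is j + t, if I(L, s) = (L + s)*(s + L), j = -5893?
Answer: -5637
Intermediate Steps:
I(L, s) = (L + s)² (I(L, s) = (L + s)*(L + s) = (L + s)²)
t = 256 (t = ((1 - 1*(-3))²)² = ((1 + 3)²)² = (4²)² = 16² = 256)
j + t = -5893 + 256 = -5637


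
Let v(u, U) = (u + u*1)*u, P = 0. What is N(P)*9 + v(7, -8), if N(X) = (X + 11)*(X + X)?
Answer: 98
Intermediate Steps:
N(X) = 2*X*(11 + X) (N(X) = (11 + X)*(2*X) = 2*X*(11 + X))
v(u, U) = 2*u² (v(u, U) = (u + u)*u = (2*u)*u = 2*u²)
N(P)*9 + v(7, -8) = (2*0*(11 + 0))*9 + 2*7² = (2*0*11)*9 + 2*49 = 0*9 + 98 = 0 + 98 = 98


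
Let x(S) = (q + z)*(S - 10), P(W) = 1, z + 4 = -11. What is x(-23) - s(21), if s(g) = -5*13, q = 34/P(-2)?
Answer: -562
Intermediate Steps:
z = -15 (z = -4 - 11 = -15)
q = 34 (q = 34/1 = 34*1 = 34)
x(S) = -190 + 19*S (x(S) = (34 - 15)*(S - 10) = 19*(-10 + S) = -190 + 19*S)
s(g) = -65
x(-23) - s(21) = (-190 + 19*(-23)) - 1*(-65) = (-190 - 437) + 65 = -627 + 65 = -562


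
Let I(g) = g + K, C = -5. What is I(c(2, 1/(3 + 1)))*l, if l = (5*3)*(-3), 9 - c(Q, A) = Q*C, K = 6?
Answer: -1125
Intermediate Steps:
c(Q, A) = 9 + 5*Q (c(Q, A) = 9 - Q*(-5) = 9 - (-5)*Q = 9 + 5*Q)
l = -45 (l = 15*(-3) = -45)
I(g) = 6 + g (I(g) = g + 6 = 6 + g)
I(c(2, 1/(3 + 1)))*l = (6 + (9 + 5*2))*(-45) = (6 + (9 + 10))*(-45) = (6 + 19)*(-45) = 25*(-45) = -1125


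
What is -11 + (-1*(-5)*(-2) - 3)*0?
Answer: -11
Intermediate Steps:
-11 + (-1*(-5)*(-2) - 3)*0 = -11 + (5*(-2) - 3)*0 = -11 + (-10 - 3)*0 = -11 - 13*0 = -11 + 0 = -11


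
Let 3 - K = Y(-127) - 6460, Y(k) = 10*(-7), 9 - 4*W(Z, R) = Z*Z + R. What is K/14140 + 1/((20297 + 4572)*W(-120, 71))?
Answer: 167830655801/363252032780 ≈ 0.46202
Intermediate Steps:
W(Z, R) = 9/4 - R/4 - Z**2/4 (W(Z, R) = 9/4 - (Z*Z + R)/4 = 9/4 - (Z**2 + R)/4 = 9/4 - (R + Z**2)/4 = 9/4 + (-R/4 - Z**2/4) = 9/4 - R/4 - Z**2/4)
Y(k) = -70
K = 6533 (K = 3 - (-70 - 6460) = 3 - 1*(-6530) = 3 + 6530 = 6533)
K/14140 + 1/((20297 + 4572)*W(-120, 71)) = 6533/14140 + 1/((20297 + 4572)*(9/4 - 1/4*71 - 1/4*(-120)**2)) = 6533*(1/14140) + 1/(24869*(9/4 - 71/4 - 1/4*14400)) = 6533/14140 + 1/(24869*(9/4 - 71/4 - 3600)) = 6533/14140 + 1/(24869*(-7231/2)) = 6533/14140 + (1/24869)*(-2/7231) = 6533/14140 - 2/179827739 = 167830655801/363252032780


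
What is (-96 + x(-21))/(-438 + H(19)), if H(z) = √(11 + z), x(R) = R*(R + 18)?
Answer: 2409/31969 + 11*√30/63938 ≈ 0.076297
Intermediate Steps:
x(R) = R*(18 + R)
(-96 + x(-21))/(-438 + H(19)) = (-96 - 21*(18 - 21))/(-438 + √(11 + 19)) = (-96 - 21*(-3))/(-438 + √30) = (-96 + 63)/(-438 + √30) = -33/(-438 + √30)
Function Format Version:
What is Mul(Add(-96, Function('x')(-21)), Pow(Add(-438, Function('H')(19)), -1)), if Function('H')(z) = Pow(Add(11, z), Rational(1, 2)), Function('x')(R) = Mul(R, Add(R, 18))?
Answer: Add(Rational(2409, 31969), Mul(Rational(11, 63938), Pow(30, Rational(1, 2)))) ≈ 0.076297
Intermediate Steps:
Function('x')(R) = Mul(R, Add(18, R))
Mul(Add(-96, Function('x')(-21)), Pow(Add(-438, Function('H')(19)), -1)) = Mul(Add(-96, Mul(-21, Add(18, -21))), Pow(Add(-438, Pow(Add(11, 19), Rational(1, 2))), -1)) = Mul(Add(-96, Mul(-21, -3)), Pow(Add(-438, Pow(30, Rational(1, 2))), -1)) = Mul(Add(-96, 63), Pow(Add(-438, Pow(30, Rational(1, 2))), -1)) = Mul(-33, Pow(Add(-438, Pow(30, Rational(1, 2))), -1))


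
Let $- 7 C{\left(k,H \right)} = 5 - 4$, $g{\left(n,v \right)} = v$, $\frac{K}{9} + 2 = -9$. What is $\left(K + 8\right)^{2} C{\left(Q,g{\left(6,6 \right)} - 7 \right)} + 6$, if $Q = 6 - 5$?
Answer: $-1177$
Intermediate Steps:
$K = -99$ ($K = -18 + 9 \left(-9\right) = -18 - 81 = -99$)
$Q = 1$ ($Q = 6 - 5 = 1$)
$C{\left(k,H \right)} = - \frac{1}{7}$ ($C{\left(k,H \right)} = - \frac{5 - 4}{7} = \left(- \frac{1}{7}\right) 1 = - \frac{1}{7}$)
$\left(K + 8\right)^{2} C{\left(Q,g{\left(6,6 \right)} - 7 \right)} + 6 = \left(-99 + 8\right)^{2} \left(- \frac{1}{7}\right) + 6 = \left(-91\right)^{2} \left(- \frac{1}{7}\right) + 6 = 8281 \left(- \frac{1}{7}\right) + 6 = -1183 + 6 = -1177$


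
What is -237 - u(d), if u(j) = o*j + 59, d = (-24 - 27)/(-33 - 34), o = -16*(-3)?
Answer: -22280/67 ≈ -332.54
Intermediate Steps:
o = 48
d = 51/67 (d = -51/(-67) = -51*(-1/67) = 51/67 ≈ 0.76119)
u(j) = 59 + 48*j (u(j) = 48*j + 59 = 59 + 48*j)
-237 - u(d) = -237 - (59 + 48*(51/67)) = -237 - (59 + 2448/67) = -237 - 1*6401/67 = -237 - 6401/67 = -22280/67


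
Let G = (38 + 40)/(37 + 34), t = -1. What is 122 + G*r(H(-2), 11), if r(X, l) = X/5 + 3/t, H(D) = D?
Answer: 41984/355 ≈ 118.26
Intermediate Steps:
G = 78/71 ≈ 1.0986
r(X, l) = -3 + X/5 (r(X, l) = X/5 + 3/(-1) = X*(⅕) + 3*(-1) = X/5 - 3 = -3 + X/5)
122 + G*r(H(-2), 11) = 122 + 78*(-3 + (⅕)*(-2))/71 = 122 + 78*(-3 - ⅖)/71 = 122 + (78/71)*(-17/5) = 122 - 1326/355 = 41984/355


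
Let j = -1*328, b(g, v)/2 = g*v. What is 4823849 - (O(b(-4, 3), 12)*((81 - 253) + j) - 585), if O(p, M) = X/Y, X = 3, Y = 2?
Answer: 4825184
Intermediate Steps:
b(g, v) = 2*g*v (b(g, v) = 2*(g*v) = 2*g*v)
j = -328
O(p, M) = 3/2
4823849 - (O(b(-4, 3), 12)*((81 - 253) + j) - 585) = 4823849 - (3*((81 - 253) - 328)/2 - 585) = 4823849 - (3*(-172 - 328)/2 - 585) = 4823849 - ((3/2)*(-500) - 585) = 4823849 - (-750 - 585) = 4823849 - 1*(-1335) = 4823849 + 1335 = 4825184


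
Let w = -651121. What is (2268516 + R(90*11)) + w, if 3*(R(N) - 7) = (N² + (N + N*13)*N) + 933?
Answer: 6518213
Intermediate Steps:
R(N) = 318 + 5*N² (R(N) = 7 + ((N² + (N + N*13)*N) + 933)/3 = 7 + ((N² + (N + 13*N)*N) + 933)/3 = 7 + ((N² + (14*N)*N) + 933)/3 = 7 + ((N² + 14*N²) + 933)/3 = 7 + (15*N² + 933)/3 = 7 + (933 + 15*N²)/3 = 7 + (311 + 5*N²) = 318 + 5*N²)
(2268516 + R(90*11)) + w = (2268516 + (318 + 5*(90*11)²)) - 651121 = (2268516 + (318 + 5*990²)) - 651121 = (2268516 + (318 + 5*980100)) - 651121 = (2268516 + (318 + 4900500)) - 651121 = (2268516 + 4900818) - 651121 = 7169334 - 651121 = 6518213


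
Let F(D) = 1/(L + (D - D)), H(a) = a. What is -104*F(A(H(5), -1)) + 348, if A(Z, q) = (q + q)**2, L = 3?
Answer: 940/3 ≈ 313.33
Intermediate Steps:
A(Z, q) = 4*q**2 (A(Z, q) = (2*q)**2 = 4*q**2)
F(D) = 1/3 (F(D) = 1/(3 + (D - D)) = 1/(3 + 0) = 1/3)
-104*F(A(H(5), -1)) + 348 = -104*1/3 + 348 = -104/3 + 348 = 940/3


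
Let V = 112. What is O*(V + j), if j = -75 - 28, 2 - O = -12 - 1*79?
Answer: 837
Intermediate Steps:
O = 93 (O = 2 - (-12 - 1*79) = 2 - (-12 - 79) = 2 - 1*(-91) = 2 + 91 = 93)
j = -103
O*(V + j) = 93*(112 - 103) = 93*9 = 837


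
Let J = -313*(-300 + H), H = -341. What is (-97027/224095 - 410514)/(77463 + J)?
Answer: -91994231857/62319923120 ≈ -1.4762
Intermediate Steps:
J = 200633 (J = -313*(-300 - 341) = -313*(-641) = 200633)
(-97027/224095 - 410514)/(77463 + J) = (-97027/224095 - 410514)/(77463 + 200633) = (-97027*1/224095 - 410514)/278096 = (-97027/224095 - 410514)*(1/278096) = -91994231857/224095*1/278096 = -91994231857/62319923120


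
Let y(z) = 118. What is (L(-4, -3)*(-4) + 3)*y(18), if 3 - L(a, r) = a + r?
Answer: -4366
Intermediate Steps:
L(a, r) = 3 - a - r (L(a, r) = 3 - (a + r) = 3 + (-a - r) = 3 - a - r)
(L(-4, -3)*(-4) + 3)*y(18) = ((3 - 1*(-4) - 1*(-3))*(-4) + 3)*118 = ((3 + 4 + 3)*(-4) + 3)*118 = (10*(-4) + 3)*118 = (-40 + 3)*118 = -37*118 = -4366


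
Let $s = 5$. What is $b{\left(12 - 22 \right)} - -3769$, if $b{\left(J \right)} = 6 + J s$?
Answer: $3725$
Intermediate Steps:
$b{\left(J \right)} = 6 + 5 J$ ($b{\left(J \right)} = 6 + J 5 = 6 + 5 J$)
$b{\left(12 - 22 \right)} - -3769 = \left(6 + 5 \left(12 - 22\right)\right) - -3769 = \left(6 + 5 \left(12 - 22\right)\right) + 3769 = \left(6 + 5 \left(-10\right)\right) + 3769 = \left(6 - 50\right) + 3769 = -44 + 3769 = 3725$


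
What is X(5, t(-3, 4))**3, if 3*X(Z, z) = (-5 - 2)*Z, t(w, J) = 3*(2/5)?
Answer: -42875/27 ≈ -1588.0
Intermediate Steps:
t(w, J) = 6/5 (t(w, J) = 3*(2*(1/5)) = 3*(2/5) = 6/5)
X(Z, z) = -7*Z/3 (X(Z, z) = ((-5 - 2)*Z)/3 = (-7*Z)/3 = -7*Z/3)
X(5, t(-3, 4))**3 = (-7/3*5)**3 = (-35/3)**3 = -42875/27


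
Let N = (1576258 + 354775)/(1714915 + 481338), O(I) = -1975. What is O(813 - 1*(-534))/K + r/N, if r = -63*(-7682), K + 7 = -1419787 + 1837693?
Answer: 4990896245897243/9067154603 ≈ 5.5044e+5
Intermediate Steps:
K = 417899 (K = -7 + (-1419787 + 1837693) = -7 + 417906 = 417899)
r = 483966
N = 21697/24677 (N = 1931033/2196253 = 1931033*(1/2196253) = 21697/24677 ≈ 0.87924)
O(813 - 1*(-534))/K + r/N = -1975/417899 + 483966/(21697/24677) = -1975*1/417899 + 483966*(24677/21697) = -1975/417899 + 11942828982/21697 = 4990896245897243/9067154603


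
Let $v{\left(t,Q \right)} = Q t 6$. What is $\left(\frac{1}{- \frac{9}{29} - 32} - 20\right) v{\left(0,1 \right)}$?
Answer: $0$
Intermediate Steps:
$v{\left(t,Q \right)} = 6 Q t$
$\left(\frac{1}{- \frac{9}{29} - 32} - 20\right) v{\left(0,1 \right)} = \left(\frac{1}{- \frac{9}{29} - 32} - 20\right) 6 \cdot 1 \cdot 0 = \left(\frac{1}{\left(-9\right) \frac{1}{29} - 32} - 20\right) 0 = \left(\frac{1}{- \frac{9}{29} - 32} - 20\right) 0 = \left(\frac{1}{- \frac{937}{29}} - 20\right) 0 = \left(- \frac{29}{937} - 20\right) 0 = \left(- \frac{18769}{937}\right) 0 = 0$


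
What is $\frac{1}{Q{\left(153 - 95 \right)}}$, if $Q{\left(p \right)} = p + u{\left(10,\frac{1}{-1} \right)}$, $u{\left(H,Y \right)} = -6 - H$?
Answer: $\frac{1}{42} \approx 0.02381$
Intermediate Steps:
$Q{\left(p \right)} = -16 + p$ ($Q{\left(p \right)} = p - 16 = -16 + p$)
$\frac{1}{Q{\left(153 - 95 \right)}} = \frac{1}{-16 + \left(153 - 95\right)} = \frac{1}{-16 + 58} = \frac{1}{42}$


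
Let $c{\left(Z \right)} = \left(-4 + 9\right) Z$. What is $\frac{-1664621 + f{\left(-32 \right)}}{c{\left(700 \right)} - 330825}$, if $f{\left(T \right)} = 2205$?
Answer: $\frac{1662416}{327325} \approx 5.0788$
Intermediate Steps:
$c{\left(Z \right)} = 5 Z$
$\frac{-1664621 + f{\left(-32 \right)}}{c{\left(700 \right)} - 330825} = \frac{-1664621 + 2205}{5 \cdot 700 - 330825} = - \frac{1662416}{3500 - 330825} = - \frac{1662416}{-327325} = \left(-1662416\right) \left(- \frac{1}{327325}\right) = \frac{1662416}{327325}$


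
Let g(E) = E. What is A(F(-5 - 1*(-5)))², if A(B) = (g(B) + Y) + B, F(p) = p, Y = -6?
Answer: 36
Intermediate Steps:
A(B) = -6 + 2*B (A(B) = (B - 6) + B = (-6 + B) + B = -6 + 2*B)
A(F(-5 - 1*(-5)))² = (-6 + 2*(-5 - 1*(-5)))² = (-6 + 2*(-5 + 5))² = (-6 + 2*0)² = (-6 + 0)² = (-6)² = 36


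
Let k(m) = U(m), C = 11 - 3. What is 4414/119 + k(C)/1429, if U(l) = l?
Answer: 6308558/170051 ≈ 37.098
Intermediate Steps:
C = 8
k(m) = m
4414/119 + k(C)/1429 = 4414/119 + 8/1429 = 6308558/170051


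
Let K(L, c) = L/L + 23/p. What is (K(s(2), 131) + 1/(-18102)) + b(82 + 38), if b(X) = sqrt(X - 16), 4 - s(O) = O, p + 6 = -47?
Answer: 543007/959406 + 2*sqrt(26) ≈ 10.764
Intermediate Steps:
p = -53 (p = -6 - 47 = -53)
s(O) = 4 - O
K(L, c) = 30/53 (K(L, c) = L/L + 23/(-53) = 1 + 23*(-1/53) = 1 - 23/53 = 30/53)
b(X) = sqrt(-16 + X)
(K(s(2), 131) + 1/(-18102)) + b(82 + 38) = (30/53 + 1/(-18102)) + sqrt(-16 + (82 + 38)) = (30/53 - 1/18102) + sqrt(-16 + 120) = 543007/959406 + sqrt(104) = 543007/959406 + 2*sqrt(26)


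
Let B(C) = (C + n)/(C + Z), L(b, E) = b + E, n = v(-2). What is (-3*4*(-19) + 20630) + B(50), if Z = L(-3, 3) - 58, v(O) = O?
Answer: 20852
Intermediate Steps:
n = -2
L(b, E) = E + b
Z = -58 (Z = (3 - 3) - 58 = 0 - 58 = -58)
B(C) = (-2 + C)/(-58 + C) (B(C) = (C - 2)/(C - 58) = (-2 + C)/(-58 + C))
(-3*4*(-19) + 20630) + B(50) = (-3*4*(-19) + 20630) + (-2 + 50)/(-58 + 50) = (-12*(-19) + 20630) + 48/(-8) = (228 + 20630) - ⅛*48 = 20858 - 6 = 20852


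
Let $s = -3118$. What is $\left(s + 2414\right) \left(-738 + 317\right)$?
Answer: $296384$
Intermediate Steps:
$\left(s + 2414\right) \left(-738 + 317\right) = \left(-3118 + 2414\right) \left(-738 + 317\right) = \left(-704\right) \left(-421\right) = 296384$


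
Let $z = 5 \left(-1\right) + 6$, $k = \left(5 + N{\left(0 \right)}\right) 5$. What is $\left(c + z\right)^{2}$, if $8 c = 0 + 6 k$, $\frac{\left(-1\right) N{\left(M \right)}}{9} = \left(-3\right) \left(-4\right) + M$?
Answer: $\frac{2374681}{16} \approx 1.4842 \cdot 10^{5}$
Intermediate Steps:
$N{\left(M \right)} = -108 - 9 M$ ($N{\left(M \right)} = - 9 \left(\left(-3\right) \left(-4\right) + M\right) = - 9 \left(12 + M\right) = -108 - 9 M$)
$k = -515$ ($k = \left(5 - 108\right) 5 = \left(-103\right) 5 = -515$)
$z = 1$ ($z = -5 + 6 = 1$)
$c = - \frac{1545}{4}$ ($c = \frac{0 + 6 \left(-515\right)}{8} = \frac{0 - 3090}{8} = \frac{1}{8} \left(-3090\right) = - \frac{1545}{4} \approx -386.25$)
$\left(c + z\right)^{2} = \left(- \frac{1545}{4} + 1\right)^{2} = \left(- \frac{1541}{4}\right)^{2} = \frac{2374681}{16}$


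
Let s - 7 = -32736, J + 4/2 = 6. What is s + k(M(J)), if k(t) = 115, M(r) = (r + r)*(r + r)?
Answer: -32614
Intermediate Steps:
J = 4 (J = -2 + 6 = 4)
M(r) = 4*r² (M(r) = (2*r)*(2*r) = 4*r²)
s = -32729 (s = 7 - 32736 = -32729)
s + k(M(J)) = -32729 + 115 = -32614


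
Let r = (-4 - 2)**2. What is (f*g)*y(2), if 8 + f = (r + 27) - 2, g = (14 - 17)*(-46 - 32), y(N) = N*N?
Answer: 49608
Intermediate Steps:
r = 36 (r = (-6)**2 = 36)
y(N) = N**2
g = 234 (g = -3*(-78) = 234)
f = 53 (f = -8 + ((36 + 27) - 2) = -8 + (63 - 2) = -8 + 61 = 53)
(f*g)*y(2) = (53*234)*2**2 = 12402*4 = 49608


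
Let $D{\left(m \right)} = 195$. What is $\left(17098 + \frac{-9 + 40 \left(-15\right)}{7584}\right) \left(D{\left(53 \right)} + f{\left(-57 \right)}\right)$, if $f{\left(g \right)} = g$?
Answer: $\frac{2982424329}{1264} \approx 2.3595 \cdot 10^{6}$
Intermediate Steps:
$\left(17098 + \frac{-9 + 40 \left(-15\right)}{7584}\right) \left(D{\left(53 \right)} + f{\left(-57 \right)}\right) = \left(17098 + \frac{-9 + 40 \left(-15\right)}{7584}\right) \left(195 - 57\right) = \left(17098 + \left(-9 - 600\right) \frac{1}{7584}\right) 138 = \left(17098 - \frac{203}{2528}\right) 138 = \frac{43223541}{2528} \cdot 138 = \frac{2982424329}{1264}$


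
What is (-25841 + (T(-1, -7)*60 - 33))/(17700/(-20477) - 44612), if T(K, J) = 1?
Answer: 264296639/456768812 ≈ 0.57862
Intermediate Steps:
(-25841 + (T(-1, -7)*60 - 33))/(17700/(-20477) - 44612) = (-25841 + (1*60 - 33))/(17700/(-20477) - 44612) = (-25841 + (60 - 33))/(17700*(-1/20477) - 44612) = (-25841 + 27)/(-17700/20477 - 44612) = -25814/(-913537624/20477) = -25814*(-20477/913537624) = 264296639/456768812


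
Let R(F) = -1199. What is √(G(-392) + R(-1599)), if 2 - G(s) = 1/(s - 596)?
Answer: I*√292110845/494 ≈ 34.598*I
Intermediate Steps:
G(s) = 2 - 1/(-596 + s) (G(s) = 2 - 1/(s - 596) = 2 - 1/(-596 + s))
√(G(-392) + R(-1599)) = √((-1193 + 2*(-392))/(-596 - 392) - 1199) = √((-1193 - 784)/(-988) - 1199) = √(-1/988*(-1977) - 1199) = √(1977/988 - 1199) = √(-1182635/988) = I*√292110845/494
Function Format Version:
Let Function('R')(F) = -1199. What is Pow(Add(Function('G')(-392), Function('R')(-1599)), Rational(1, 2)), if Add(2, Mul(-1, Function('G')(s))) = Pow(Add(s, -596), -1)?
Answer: Mul(Rational(1, 494), I, Pow(292110845, Rational(1, 2))) ≈ Mul(34.598, I)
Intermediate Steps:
Function('G')(s) = Add(2, Mul(-1, Pow(Add(-596, s), -1))) (Function('G')(s) = Add(2, Mul(-1, Pow(Add(s, -596), -1))) = Add(2, Mul(-1, Pow(Add(-596, s), -1))))
Pow(Add(Function('G')(-392), Function('R')(-1599)), Rational(1, 2)) = Pow(Add(Mul(Pow(Add(-596, -392), -1), Add(-1193, Mul(2, -392))), -1199), Rational(1, 2)) = Pow(Add(Mul(Pow(-988, -1), Add(-1193, -784)), -1199), Rational(1, 2)) = Pow(Add(Mul(Rational(-1, 988), -1977), -1199), Rational(1, 2)) = Pow(Add(Rational(1977, 988), -1199), Rational(1, 2)) = Pow(Rational(-1182635, 988), Rational(1, 2)) = Mul(Rational(1, 494), I, Pow(292110845, Rational(1, 2)))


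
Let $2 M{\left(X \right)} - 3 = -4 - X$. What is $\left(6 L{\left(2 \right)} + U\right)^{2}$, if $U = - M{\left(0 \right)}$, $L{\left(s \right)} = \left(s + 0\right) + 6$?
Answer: $\frac{9409}{4} \approx 2352.3$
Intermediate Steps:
$L{\left(s \right)} = 6 + s$ ($L{\left(s \right)} = s + 6 = 6 + s$)
$M{\left(X \right)} = - \frac{1}{2} - \frac{X}{2}$ ($M{\left(X \right)} = \frac{3}{2} + \frac{-4 - X}{2} = \frac{3}{2} - \left(2 + \frac{X}{2}\right) = - \frac{1}{2} - \frac{X}{2}$)
$U = \frac{1}{2}$ ($U = - (- \frac{1}{2} - 0) = - (- \frac{1}{2} + 0) = \left(-1\right) \left(- \frac{1}{2}\right) = \frac{1}{2} \approx 0.5$)
$\left(6 L{\left(2 \right)} + U\right)^{2} = \left(6 \left(6 + 2\right) + \frac{1}{2}\right)^{2} = \left(6 \cdot 8 + \frac{1}{2}\right)^{2} = \left(48 + \frac{1}{2}\right)^{2} = \left(\frac{97}{2}\right)^{2} = \frac{9409}{4}$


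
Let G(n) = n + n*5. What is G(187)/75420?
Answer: 187/12570 ≈ 0.014877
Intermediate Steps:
G(n) = 6*n (G(n) = n + 5*n = 6*n)
G(187)/75420 = (6*187)/75420 = 1122*(1/75420) = 187/12570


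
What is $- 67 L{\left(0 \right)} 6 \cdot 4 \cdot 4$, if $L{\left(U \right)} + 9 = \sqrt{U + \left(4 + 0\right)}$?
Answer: $45024$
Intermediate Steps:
$L{\left(U \right)} = -9 + \sqrt{4 + U}$ ($L{\left(U \right)} = -9 + \sqrt{U + \left(4 + 0\right)} = -9 + \sqrt{U + 4} = -9 + \sqrt{4 + U}$)
$- 67 L{\left(0 \right)} 6 \cdot 4 \cdot 4 = - 67 \left(-9 + \sqrt{4 + 0}\right) 6 \cdot 4 \cdot 4 = - 67 \left(-9 + \sqrt{4}\right) 24 \cdot 4 = - 67 \left(-9 + 2\right) 96 = \left(-67\right) \left(-7\right) 96 = 469 \cdot 96 = 45024$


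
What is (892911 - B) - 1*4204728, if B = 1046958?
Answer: -4358775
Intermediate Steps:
(892911 - B) - 1*4204728 = (892911 - 1*1046958) - 1*4204728 = (892911 - 1046958) - 4204728 = -154047 - 4204728 = -4358775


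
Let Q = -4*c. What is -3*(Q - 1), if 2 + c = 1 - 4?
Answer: -57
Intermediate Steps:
c = -5 (c = -2 + (1 - 4) = -2 - 3 = -5)
Q = 20 (Q = -4*(-5) = 20)
-3*(Q - 1) = -3*(20 - 1) = -3*19 = -57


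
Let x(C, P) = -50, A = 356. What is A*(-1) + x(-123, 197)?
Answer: -406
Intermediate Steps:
A*(-1) + x(-123, 197) = 356*(-1) - 50 = -356 - 50 = -406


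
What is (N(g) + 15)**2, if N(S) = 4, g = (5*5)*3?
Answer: 361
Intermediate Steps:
g = 75 (g = 25*3 = 75)
(N(g) + 15)**2 = (4 + 15)**2 = 19**2 = 361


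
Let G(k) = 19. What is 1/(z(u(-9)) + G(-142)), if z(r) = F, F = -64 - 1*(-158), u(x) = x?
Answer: 1/113 ≈ 0.0088496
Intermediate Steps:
F = 94 (F = -64 + 158 = 94)
z(r) = 94
1/(z(u(-9)) + G(-142)) = 1/(94 + 19) = 1/113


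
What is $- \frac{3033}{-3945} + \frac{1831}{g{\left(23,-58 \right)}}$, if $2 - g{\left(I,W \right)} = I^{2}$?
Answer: $- \frac{1874968}{693005} \approx -2.7056$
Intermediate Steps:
$g{\left(I,W \right)} = 2 - I^{2}$
$- \frac{3033}{-3945} + \frac{1831}{g{\left(23,-58 \right)}} = - \frac{3033}{-3945} + \frac{1831}{2 - 23^{2}} = \left(-3033\right) \left(- \frac{1}{3945}\right) + \frac{1831}{2 - 529} = \frac{1011}{1315} + \frac{1831}{2 - 529} = \frac{1011}{1315} + \frac{1831}{-527} = \frac{1011}{1315} + 1831 \left(- \frac{1}{527}\right) = \frac{1011}{1315} - \frac{1831}{527} = - \frac{1874968}{693005}$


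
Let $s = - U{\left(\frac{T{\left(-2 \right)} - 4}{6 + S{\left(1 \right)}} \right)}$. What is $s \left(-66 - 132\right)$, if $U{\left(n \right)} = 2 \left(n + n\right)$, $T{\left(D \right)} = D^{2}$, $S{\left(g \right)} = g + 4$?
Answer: $0$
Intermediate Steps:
$S{\left(g \right)} = 4 + g$
$U{\left(n \right)} = 4 n$ ($U{\left(n \right)} = 2 \cdot 2 n = 4 n$)
$s = 0$ ($s = - 4 \frac{\left(-2\right)^{2} - 4}{6 + \left(4 + 1\right)} = - 4 \frac{4 - 4}{6 + 5} = - 4 \cdot \frac{0}{11} = - 4 \cdot 0 \cdot \frac{1}{11} = - 4 \cdot 0 = \left(-1\right) 0 = 0$)
$s \left(-66 - 132\right) = 0 \left(-66 - 132\right) = 0 \left(-198\right) = 0$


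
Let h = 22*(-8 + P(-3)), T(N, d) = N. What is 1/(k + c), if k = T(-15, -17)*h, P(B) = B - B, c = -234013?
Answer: -1/231373 ≈ -4.3220e-6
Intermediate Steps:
P(B) = 0
h = -176 (h = 22*(-8 + 0) = 22*(-8) = -176)
k = 2640 (k = -15*(-176) = 2640)
1/(k + c) = 1/(2640 - 234013) = 1/(-231373) = -1/231373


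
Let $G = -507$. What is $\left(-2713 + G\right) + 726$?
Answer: $-2494$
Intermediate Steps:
$\left(-2713 + G\right) + 726 = \left(-2713 - 507\right) + 726 = -3220 + 726 = -2494$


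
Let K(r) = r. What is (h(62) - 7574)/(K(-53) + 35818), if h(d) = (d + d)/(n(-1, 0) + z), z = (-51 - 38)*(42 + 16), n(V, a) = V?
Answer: -39104686/184654695 ≈ -0.21177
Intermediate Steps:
z = -5162 (z = -89*58 = -5162)
h(d) = -2*d/5163 (h(d) = (d + d)/(-1 - 5162) = (2*d)/(-5163) = (2*d)*(-1/5163) = -2*d/5163)
(h(62) - 7574)/(K(-53) + 35818) = (-2/5163*62 - 7574)/(-53 + 35818) = (-124/5163 - 7574)/35765 = -39104686/5163*1/35765 = -39104686/184654695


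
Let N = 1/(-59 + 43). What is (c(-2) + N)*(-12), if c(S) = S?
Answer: 99/4 ≈ 24.750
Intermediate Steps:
N = -1/16 (N = 1/(-16) = -1/16 ≈ -0.062500)
(c(-2) + N)*(-12) = (-2 - 1/16)*(-12) = -33/16*(-12) = 99/4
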